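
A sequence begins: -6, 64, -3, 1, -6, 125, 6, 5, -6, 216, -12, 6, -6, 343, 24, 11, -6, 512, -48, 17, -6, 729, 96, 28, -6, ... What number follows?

Read the sequence 4 terms at a time; column i is its own pattern.
Track A: -6, -6, -6, -6, -6, -6, -6 — constant -6.
Track B: 64, 125, 216, 343, 512, 729 — perfect cubes starting at 4³.
Track C: -3, 6, -12, 24, -48, 96 — multiplying by -2 each time.
Track D: 1, 5, 6, 11, 17, 28 — Fibonacci-style (each term is the sum of the two before it).
The 26th slot belongs to track B; its 7th term is 1000.

1000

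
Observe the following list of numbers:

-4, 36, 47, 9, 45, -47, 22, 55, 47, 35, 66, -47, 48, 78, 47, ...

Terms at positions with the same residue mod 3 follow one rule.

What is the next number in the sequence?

Split by position mod 3: positions 1, 4, 7, … form one track, and each other residue class forms its own.
Track A = -4, 9, 22, 35, 48: arithmetic, step +13.
Track B = 36, 45, 55, 66, 78: triangular numbers n(n+1)/2 for n = 8, 9, ….
Track C = 47, -47, 47, -47, 47: oscillating between 47 and -47.
Position 16 falls in track A as its term 6, giving 61.

61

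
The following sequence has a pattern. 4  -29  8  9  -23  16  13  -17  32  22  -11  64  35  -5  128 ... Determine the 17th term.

Split by position mod 3: positions 1, 4, 7, … form one track, and each other residue class forms its own.
Subsequence A: 4, 9, 13, 22, 35. Fibonacci-style (each term is the sum of the two before it).
Subsequence B: -29, -23, -17, -11, -5. Adding 6 each time.
Subsequence C: 8, 16, 32, 64, 128. Powers 2^3, 2^4, 2^5, ….
The 17th slot belongs to subsequence B; its 6th term is 1.

1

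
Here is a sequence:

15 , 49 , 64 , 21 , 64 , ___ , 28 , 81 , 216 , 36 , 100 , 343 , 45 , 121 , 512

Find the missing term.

125

Split by position mod 3 into 3 tracks.
Track A: 15, 21, 28, 36, 45 (triangular numbers starting at T_5).
Track B: 49, 64, 81, 100, 121 (consecutive squares n² from n = 7).
Track C: 64, ?, 216, 343, 512 (perfect cubes starting at 4³).
So the missing entry in track C is 125.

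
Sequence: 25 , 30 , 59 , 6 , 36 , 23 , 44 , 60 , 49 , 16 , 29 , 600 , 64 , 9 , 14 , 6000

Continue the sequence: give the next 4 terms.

81, 2, -1, 60000

Read the sequence 4 terms at a time; column i is its own pattern.
Stream A: 25, 36, 49, 64 — consecutive squares n² from n = 5.
Stream B: 30, 23, 16, 9 — subtracting 7 each time.
Stream C: 59, 44, 29, 14 — arithmetic with common difference −15.
Stream D: 6, 60, 600, 6000 — geometric, ×10 each step.
The 17th slot belongs to stream A; its 5th term is 81.
Position 18 → stream B, term 5 = 2.
Position 19 falls in stream C as its term 5, giving -1.
Position 20 falls in stream D as its term 5, giving 60000.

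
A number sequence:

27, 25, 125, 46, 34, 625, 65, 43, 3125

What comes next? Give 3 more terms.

84, 52, 15625

Taking every 3rd term gives 3 separate tracks.
Track A: 27, 46, 65. Arithmetic with common difference +19.
Track B: 25, 34, 43. Arithmetic with common difference +9.
Track C: 125, 625, 3125. Successive powers of 5.
Position 10 → track A, term 4 = 84.
Term 11 comes from track B (its 4th entry): 52.
The 12th slot belongs to track C; its 4th term is 15625.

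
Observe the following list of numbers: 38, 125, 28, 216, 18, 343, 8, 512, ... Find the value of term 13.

Taking every 2nd term gives 2 separate tracks.
Track A: 38, 28, 18, 8 — arithmetic, step −10.
Track B: 125, 216, 343, 512 — consecutive cubes n³ from n = 5.
Position 13 → track A, term 7 = -22.

-22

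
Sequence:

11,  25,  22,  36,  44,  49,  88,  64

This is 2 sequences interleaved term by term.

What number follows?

176

The terms cycle through 2 interleaved subsequences.
Track A: 11, 22, 44, 88 — multiplying by 2 each time.
Track B: 25, 36, 49, 64 — perfect squares starting at 5².
Position 9 falls in track A as its term 5, giving 176.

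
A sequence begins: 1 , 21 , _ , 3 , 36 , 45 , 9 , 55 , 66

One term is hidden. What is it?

28

Positions follow the repeating pattern ABB; grouping by letter gives 2 tracks.
Track A = 1, 3, 9: successive powers of 3.
Track B = 21, ?, 36, 45, 55, 66: triangular numbers n(n+1)/2 for n = 6, 7, ….
So the missing entry in track B is 28.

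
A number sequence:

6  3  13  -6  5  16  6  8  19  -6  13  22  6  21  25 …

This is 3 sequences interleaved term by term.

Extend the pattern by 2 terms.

The terms cycle through 3 interleaved subsequences.
Subsequence A: 6, -6, 6, -6, 6 (oscillating between 6 and -6).
Subsequence B: 3, 5, 8, 13, 21 (Fibonacci-style (each term is the sum of the two before it)).
Subsequence C: 13, 16, 19, 22, 25 (arithmetic, step +3).
Position 16 falls in subsequence A as its term 6, giving -6.
The 17th slot belongs to subsequence B; its 6th term is 34.

-6, 34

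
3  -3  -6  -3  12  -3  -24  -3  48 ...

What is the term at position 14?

-3

The terms cycle through 2 interleaved subsequences.
Stream A is 3, -6, 12, -24, 48, which is geometric with ratio -2.
Stream B is -3, -3, -3, -3, which is constant -3.
Position 14 falls in stream B as its term 7, giving -3.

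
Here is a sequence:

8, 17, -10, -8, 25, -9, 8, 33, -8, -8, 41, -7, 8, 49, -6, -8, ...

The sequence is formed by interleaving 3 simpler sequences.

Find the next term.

57

The terms cycle through 3 interleaved subsequences.
Subsequence A: 8, -8, 8, -8, 8, -8 (oscillating between 8 and -8).
Subsequence B: 17, 25, 33, 41, 49 (linear: a_n = 9 + 8·n).
Subsequence C: -10, -9, -8, -7, -6 (adding 1 each time).
Position 17 falls in subsequence B as its term 6, giving 57.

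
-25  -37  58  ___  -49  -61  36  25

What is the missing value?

47

The slot pattern repeats as AABB (period 4), so there are 2 interleaved tracks.
Track A: -25, -37, -49, -61 — arithmetic with common difference −12.
Track B: 58, ?, 36, 25 — arithmetic, step −11.
The gap is track B's term 2; the rule gives 47.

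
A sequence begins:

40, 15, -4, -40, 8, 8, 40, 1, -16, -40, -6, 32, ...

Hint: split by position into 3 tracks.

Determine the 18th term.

Split by position mod 3: positions 1, 4, 7, … form one track, and each other residue class forms its own.
Track A: 40, -40, 40, -40. The oscillation 40·(−1)^(n+1).
Track B: 15, 8, 1, -6. Arithmetic with common difference −7.
Track C: -4, 8, -16, 32. Geometric, ×-2 each step.
Term 18 comes from track C (its 6th entry): 128.

128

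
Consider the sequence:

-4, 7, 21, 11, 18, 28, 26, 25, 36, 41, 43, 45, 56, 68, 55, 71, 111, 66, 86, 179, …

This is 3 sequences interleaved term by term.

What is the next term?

The terms cycle through 3 interleaved subsequences.
Track A: -4, 11, 26, 41, 56, 71, 86 (linear: a_n = -19 + 15·n).
Track B: 7, 18, 25, 43, 68, 111, 179 (a Fibonacci-like recurrence a_n = a_{n-1} + a_{n-2}).
Track C: 21, 28, 36, 45, 55, 66 (triangular numbers starting at T_6).
Term 21 comes from track C (its 7th entry): 78.

78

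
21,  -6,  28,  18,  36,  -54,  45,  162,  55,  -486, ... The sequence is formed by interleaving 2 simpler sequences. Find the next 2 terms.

66, 1458

Odd-indexed and even-indexed terms follow separate rules.
Track A is 21, 28, 36, 45, 55, which is triangular numbers n(n+1)/2 for n = 6, 7, ….
Track B is -6, 18, -54, 162, -486, which is geometric, ×-3 each step.
Term 11 comes from track A (its 6th entry): 66.
Position 12 falls in track B as its term 6, giving 1458.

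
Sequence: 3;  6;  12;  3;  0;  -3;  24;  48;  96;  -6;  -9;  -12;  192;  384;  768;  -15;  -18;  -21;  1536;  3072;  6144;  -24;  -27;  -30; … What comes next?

The slot pattern repeats as AAABBB (period 6), so there are 2 interleaved tracks.
Track A = 3, 6, 12, 24, 48, 96, 192, 384, 768, 1536, 3072, 6144: a geometric progression (common ratio 2).
Track B = 3, 0, -3, -6, -9, -12, -15, -18, -21, -24, -27, -30: arithmetic with common difference −3.
Term 25 comes from track A (its 13th entry): 12288.

12288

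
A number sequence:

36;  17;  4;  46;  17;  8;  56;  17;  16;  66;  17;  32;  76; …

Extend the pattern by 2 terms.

Read the sequence 3 terms at a time; column i is its own pattern.
Stream A: 36, 46, 56, 66, 76 — linear: a_n = 26 + 10·n.
Stream B: 17, 17, 17, 17 — constant 17.
Stream C: 4, 8, 16, 32 — geometric with ratio 2.
Position 14 falls in stream B as its term 5, giving 17.
Position 15 falls in stream C as its term 5, giving 64.

17, 64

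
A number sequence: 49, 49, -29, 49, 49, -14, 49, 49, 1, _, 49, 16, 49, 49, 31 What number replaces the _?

The slot pattern repeats as AAB (period 3), so there are 2 interleaved tracks.
Stream A = 49, 49, 49, 49, 49, 49, ?, 49, 49, 49: the constant sequence 49.
Stream B = -29, -14, 1, 16, 31: linear: a_n = -44 + 15·n.
Stream A's pattern makes the blank 49.

49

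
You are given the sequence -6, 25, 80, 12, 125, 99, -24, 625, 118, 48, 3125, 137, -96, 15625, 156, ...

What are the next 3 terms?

Split by position mod 3 into 3 tracks.
Track A is -6, 12, -24, 48, -96, which is geometric with ratio -2.
Track B is 25, 125, 625, 3125, 15625, which is powers 5^2, 5^3, 5^4, ….
Track C is 80, 99, 118, 137, 156, which is adding 19 each time.
The 16th slot belongs to track A; its 6th term is 192.
Position 17 → track B, term 6 = 78125.
The 18th slot belongs to track C; its 6th term is 175.

192, 78125, 175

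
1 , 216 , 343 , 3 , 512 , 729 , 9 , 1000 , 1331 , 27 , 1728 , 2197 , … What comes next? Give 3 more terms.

The slot pattern repeats as ABB (period 3), so there are 2 interleaved tracks.
Subsequence A is 1, 3, 9, 27, which is powers of 3.
Subsequence B is 216, 343, 512, 729, 1000, 1331, 1728, 2197, which is consecutive cubes n³ from n = 6.
Position 13 falls in subsequence A as its term 5, giving 81.
Position 14 → subsequence B, term 9 = 2744.
Position 15 falls in subsequence B as its term 10, giving 3375.

81, 2744, 3375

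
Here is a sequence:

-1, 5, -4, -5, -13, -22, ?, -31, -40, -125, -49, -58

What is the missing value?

The slot pattern repeats as ABB (period 3), so there are 2 interleaved tracks.
Track A is -1, -5, ?, -125, which is geometric, ×5 each step.
Track B is 5, -4, -13, -22, -31, -40, -49, -58, which is arithmetic with common difference −9.
The gap is track A's term 3; the rule gives -25.

-25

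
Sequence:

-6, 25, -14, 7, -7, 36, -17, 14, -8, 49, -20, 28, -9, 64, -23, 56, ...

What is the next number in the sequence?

-10

The terms cycle through 4 interleaved subsequences.
Stream A: -6, -7, -8, -9. Arithmetic, step −1.
Stream B: 25, 36, 49, 64. Perfect squares starting at 5².
Stream C: -14, -17, -20, -23. Arithmetic, step −3.
Stream D: 7, 14, 28, 56. A geometric progression (common ratio 2).
Term 17 comes from stream A (its 5th entry): -10.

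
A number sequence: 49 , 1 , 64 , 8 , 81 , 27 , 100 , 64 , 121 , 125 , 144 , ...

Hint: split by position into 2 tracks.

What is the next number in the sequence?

Split by position mod 2 into 2 tracks.
Track A: 49, 64, 81, 100, 121, 144 — the squares 7², 8², 9², ….
Track B: 1, 8, 27, 64, 125 — perfect cubes starting at 1³.
Position 12 → track B, term 6 = 216.

216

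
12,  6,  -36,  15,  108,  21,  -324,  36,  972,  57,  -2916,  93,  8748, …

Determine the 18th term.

393

Split by position mod 2 into 2 tracks.
Subsequence A: 12, -36, 108, -324, 972, -2916, 8748 — geometric with ratio -3.
Subsequence B: 6, 15, 21, 36, 57, 93 — Fibonacci-style (each term is the sum of the two before it).
The 18th slot belongs to subsequence B; its 9th term is 393.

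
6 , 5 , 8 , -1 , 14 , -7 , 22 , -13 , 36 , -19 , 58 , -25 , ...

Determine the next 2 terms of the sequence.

94, -31

Positions 1, 3, 5, … form one subsequence and positions 2, 4, 6, … form another.
Track A: 6, 8, 14, 22, 36, 58 — Fibonacci-style (each term is the sum of the two before it).
Track B: 5, -1, -7, -13, -19, -25 — subtracting 6 each time.
Position 13 falls in track A as its term 7, giving 94.
Term 14 comes from track B (its 7th entry): -31.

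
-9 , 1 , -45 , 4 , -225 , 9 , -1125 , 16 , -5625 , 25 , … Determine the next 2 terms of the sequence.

-28125, 36

Odd-indexed and even-indexed terms follow separate rules.
Track A: -9, -45, -225, -1125, -5625. Geometric, ×5 each step.
Track B: 1, 4, 9, 16, 25. Perfect squares starting at 1².
Position 11 falls in track A as its term 6, giving -28125.
The 12th slot belongs to track B; its 6th term is 36.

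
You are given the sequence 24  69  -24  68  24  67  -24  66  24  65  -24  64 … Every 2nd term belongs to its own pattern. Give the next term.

Odd-indexed and even-indexed terms follow separate rules.
Track A: 24, -24, 24, -24, 24, -24. The oscillation 24·(−1)^(n+1).
Track B: 69, 68, 67, 66, 65, 64. Subtracting 1 each time.
Position 13 falls in track A as its term 7, giving 24.

24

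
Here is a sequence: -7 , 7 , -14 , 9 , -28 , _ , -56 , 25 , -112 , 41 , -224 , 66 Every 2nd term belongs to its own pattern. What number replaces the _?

16

The terms cycle through 2 interleaved subsequences.
Stream A: -7, -14, -28, -56, -112, -224 — multiplying by 2 each time.
Stream B: 7, 9, ?, 25, 41, 66 — a Fibonacci-like recurrence a_n = a_{n-1} + a_{n-2}.
Stream B's pattern makes the blank 16.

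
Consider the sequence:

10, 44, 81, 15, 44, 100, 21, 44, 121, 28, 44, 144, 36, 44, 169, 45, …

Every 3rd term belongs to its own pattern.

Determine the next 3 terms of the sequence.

The terms cycle through 3 interleaved subsequences.
Stream A: 10, 15, 21, 28, 36, 45 (the triangular numbers T_4, T_5, …).
Stream B: 44, 44, 44, 44, 44 (the constant sequence 44).
Stream C: 81, 100, 121, 144, 169 (perfect squares starting at 9²).
Term 17 comes from stream B (its 6th entry): 44.
Term 18 comes from stream C (its 6th entry): 196.
Term 19 comes from stream A (its 7th entry): 55.

44, 196, 55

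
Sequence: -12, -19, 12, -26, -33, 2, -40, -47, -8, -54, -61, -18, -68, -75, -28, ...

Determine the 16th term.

Reading positions in blocks of 3 reveals the pattern AAB — 2 tracks woven together.
Stream A is -12, -19, -26, -33, -40, -47, -54, -61, -68, -75, which is arithmetic with common difference −7.
Stream B is 12, 2, -8, -18, -28, which is subtracting 10 each time.
Position 16 falls in stream A as its term 11, giving -82.

-82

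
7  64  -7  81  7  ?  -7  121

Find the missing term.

100

Odd-indexed and even-indexed terms follow separate rules.
Subsequence A: 7, -7, 7, -7 (oscillating between 7 and -7).
Subsequence B: 64, 81, ?, 121 (perfect squares starting at 8²).
The gap is subsequence B's term 3; the rule gives 100.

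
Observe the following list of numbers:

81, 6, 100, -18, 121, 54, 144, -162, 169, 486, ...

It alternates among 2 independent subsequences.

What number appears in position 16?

-13122

Taking every 2nd term gives 2 separate tracks.
Track A: 81, 100, 121, 144, 169 (consecutive squares n² from n = 9).
Track B: 6, -18, 54, -162, 486 (multiplying by -3 each time).
Term 16 comes from track B (its 8th entry): -13122.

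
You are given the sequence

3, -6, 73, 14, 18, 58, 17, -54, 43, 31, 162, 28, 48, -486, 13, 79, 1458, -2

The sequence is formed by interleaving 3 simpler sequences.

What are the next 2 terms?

Split by position mod 3: positions 1, 4, 7, … form one track, and each other residue class forms its own.
Track A: 3, 14, 17, 31, 48, 79. A Fibonacci-like recurrence a_n = a_{n-1} + a_{n-2}.
Track B: -6, 18, -54, 162, -486, 1458. Geometric with ratio -3.
Track C: 73, 58, 43, 28, 13, -2. Arithmetic with common difference −15.
Position 19 → track A, term 7 = 127.
The 20th slot belongs to track B; its 7th term is -4374.

127, -4374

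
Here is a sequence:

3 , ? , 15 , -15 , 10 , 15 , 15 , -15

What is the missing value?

6

The slot pattern repeats as AABB (period 4), so there are 2 interleaved tracks.
Track A is 3, ?, 10, 15, which is the triangular numbers T_2, T_3, ….
Track B is 15, -15, 15, -15, which is alternating ±15.
Filling track A at index 2 by its rule yields 6.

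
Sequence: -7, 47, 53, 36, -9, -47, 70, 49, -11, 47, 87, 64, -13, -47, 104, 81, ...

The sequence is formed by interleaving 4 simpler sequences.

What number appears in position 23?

138

Taking every 4th term gives 4 separate tracks.
Track A is -7, -9, -11, -13, which is arithmetic, step −2.
Track B is 47, -47, 47, -47, which is alternating ±47.
Track C is 53, 70, 87, 104, which is arithmetic with common difference +17.
Track D is 36, 49, 64, 81, which is consecutive squares n² from n = 6.
Position 23 → track C, term 6 = 138.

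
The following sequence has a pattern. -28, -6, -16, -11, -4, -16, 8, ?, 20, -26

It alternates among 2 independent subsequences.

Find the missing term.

Split by position mod 2 into 2 tracks.
Track A: -28, -16, -4, 8, 20 (arithmetic, step +12).
Track B: -6, -11, -16, ?, -26 (arithmetic, step −5).
Filling track B at index 4 by its rule yields -21.

-21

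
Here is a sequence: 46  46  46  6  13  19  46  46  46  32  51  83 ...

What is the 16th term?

134

The slot pattern repeats as AAABBB (period 6), so there are 2 interleaved tracks.
Track A = 46, 46, 46, 46, 46, 46: always 46.
Track B = 6, 13, 19, 32, 51, 83: Fibonacci-style (each term is the sum of the two before it).
Position 16 falls in track B as its term 7, giving 134.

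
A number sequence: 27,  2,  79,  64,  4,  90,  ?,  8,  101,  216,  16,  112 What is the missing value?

Split by position mod 3 into 3 tracks.
Stream A: 27, 64, ?, 216 — consecutive cubes n³ from n = 3.
Stream B: 2, 4, 8, 16 — successive powers of 2.
Stream C: 79, 90, 101, 112 — linear: a_n = 68 + 11·n.
Filling stream A at index 3 by its rule yields 125.

125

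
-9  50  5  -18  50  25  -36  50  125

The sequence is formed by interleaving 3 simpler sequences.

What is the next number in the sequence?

-72

The terms cycle through 3 interleaved subsequences.
Track A = -9, -18, -36: geometric with ratio 2.
Track B = 50, 50, 50: the constant sequence 50.
Track C = 5, 25, 125: powers of 5.
Position 10 falls in track A as its term 4, giving -72.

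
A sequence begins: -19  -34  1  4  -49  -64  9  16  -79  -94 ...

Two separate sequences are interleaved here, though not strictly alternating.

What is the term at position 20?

100

Positions follow the repeating pattern AABB; grouping by letter gives 2 tracks.
Subsequence A: -19, -34, -49, -64, -79, -94. Subtracting 15 each time.
Subsequence B: 1, 4, 9, 16. The squares 1², 2², 3², ….
Position 20 falls in subsequence B as its term 10, giving 100.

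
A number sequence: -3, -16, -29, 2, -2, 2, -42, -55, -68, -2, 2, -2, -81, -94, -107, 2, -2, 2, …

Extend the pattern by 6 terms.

-120, -133, -146, -2, 2, -2

The slot pattern repeats as AAABBB (period 6), so there are 2 interleaved tracks.
Subsequence A = -3, -16, -29, -42, -55, -68, -81, -94, -107: arithmetic, step −13.
Subsequence B = 2, -2, 2, -2, 2, -2, 2, -2, 2: oscillating between 2 and -2.
The 19th slot belongs to subsequence A; its 10th term is -120.
The 20th slot belongs to subsequence A; its 11th term is -133.
Position 21 → subsequence A, term 12 = -146.
Position 22 → subsequence B, term 10 = -2.
Position 23 falls in subsequence B as its term 11, giving 2.
Term 24 comes from subsequence B (its 12th entry): -2.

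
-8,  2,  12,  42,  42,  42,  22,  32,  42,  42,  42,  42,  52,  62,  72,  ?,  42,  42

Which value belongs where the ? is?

The slot pattern repeats as AAABBB (period 6), so there are 2 interleaved tracks.
Track A = -8, 2, 12, 22, 32, 42, 52, 62, 72: adding 10 each time.
Track B = 42, 42, 42, 42, 42, 42, ?, 42, 42: always 42.
Filling track B at index 7 by its rule yields 42.

42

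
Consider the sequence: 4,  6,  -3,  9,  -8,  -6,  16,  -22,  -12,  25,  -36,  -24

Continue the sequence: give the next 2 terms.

Split by position mod 3 into 3 tracks.
Stream A is 4, 9, 16, 25, which is the squares 2², 3², 4², ….
Stream B is 6, -8, -22, -36, which is subtracting 14 each time.
Stream C is -3, -6, -12, -24, which is geometric, ×2 each step.
Position 13 → stream A, term 5 = 36.
Position 14 → stream B, term 5 = -50.

36, -50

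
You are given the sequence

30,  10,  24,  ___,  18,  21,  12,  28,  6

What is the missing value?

15

Odd-indexed and even-indexed terms follow separate rules.
Track A = 30, 24, 18, 12, 6: arithmetic with common difference −6.
Track B = 10, ?, 21, 28: the triangular numbers T_4, T_5, ….
The gap is track B's term 2; the rule gives 15.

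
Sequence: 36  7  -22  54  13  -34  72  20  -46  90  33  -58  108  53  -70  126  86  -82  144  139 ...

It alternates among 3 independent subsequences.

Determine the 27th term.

-118

Split by position mod 3 into 3 tracks.
Track A: 36, 54, 72, 90, 108, 126, 144 (arithmetic with common difference +18).
Track B: 7, 13, 20, 33, 53, 86, 139 (Fibonacci-style (each term is the sum of the two before it)).
Track C: -22, -34, -46, -58, -70, -82 (linear: a_n = -10 − 12·n).
The 27th slot belongs to track C; its 9th term is -118.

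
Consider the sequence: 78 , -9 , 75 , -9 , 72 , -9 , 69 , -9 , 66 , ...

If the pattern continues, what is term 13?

60

The terms cycle through 2 interleaved subsequences.
Subsequence A: 78, 75, 72, 69, 66. Arithmetic with common difference −3.
Subsequence B: -9, -9, -9, -9. The constant sequence -9.
The 13th slot belongs to subsequence A; its 7th term is 60.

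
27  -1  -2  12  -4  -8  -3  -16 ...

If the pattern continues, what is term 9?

-32

Reading positions in blocks of 3 reveals the pattern ABB — 2 tracks woven together.
Track A = 27, 12, -3: arithmetic with common difference −15.
Track B = -1, -2, -4, -8, -16: multiplying by 2 each time.
The 9th slot belongs to track B; its 6th term is -32.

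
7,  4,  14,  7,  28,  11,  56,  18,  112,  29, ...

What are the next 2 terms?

224, 47

Odd-indexed and even-indexed terms follow separate rules.
Track A: 7, 14, 28, 56, 112 (a geometric progression (common ratio 2)).
Track B: 4, 7, 11, 18, 29 (each term equals the sum of the previous two).
Term 11 comes from track A (its 6th entry): 224.
Position 12 → track B, term 6 = 47.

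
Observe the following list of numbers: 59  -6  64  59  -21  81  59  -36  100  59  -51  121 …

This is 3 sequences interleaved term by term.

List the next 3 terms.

59, -66, 144

Split by position mod 3 into 3 tracks.
Subsequence A: 59, 59, 59, 59 (constant 59).
Subsequence B: -6, -21, -36, -51 (arithmetic with common difference −15).
Subsequence C: 64, 81, 100, 121 (perfect squares starting at 8²).
Position 13 → subsequence A, term 5 = 59.
Position 14 → subsequence B, term 5 = -66.
The 15th slot belongs to subsequence C; its 5th term is 144.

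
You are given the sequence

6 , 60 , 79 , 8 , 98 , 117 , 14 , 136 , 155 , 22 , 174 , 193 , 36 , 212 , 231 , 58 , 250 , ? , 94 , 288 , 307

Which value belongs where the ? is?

269

Reading positions in blocks of 3 reveals the pattern ABB — 2 tracks woven together.
Subsequence A: 6, 8, 14, 22, 36, 58, 94 (Fibonacci-style (each term is the sum of the two before it)).
Subsequence B: 60, 79, 98, 117, 136, 155, 174, 193, 212, 231, 250, ?, 288, 307 (linear: a_n = 41 + 19·n).
So the missing entry in subsequence B is 269.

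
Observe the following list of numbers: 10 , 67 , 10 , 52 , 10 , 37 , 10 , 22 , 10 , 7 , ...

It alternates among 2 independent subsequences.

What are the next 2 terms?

10, -8

The terms cycle through 2 interleaved subsequences.
Subsequence A: 10, 10, 10, 10, 10 — always 10.
Subsequence B: 67, 52, 37, 22, 7 — arithmetic, step −15.
The 11th slot belongs to subsequence A; its 6th term is 10.
Term 12 comes from subsequence B (its 6th entry): -8.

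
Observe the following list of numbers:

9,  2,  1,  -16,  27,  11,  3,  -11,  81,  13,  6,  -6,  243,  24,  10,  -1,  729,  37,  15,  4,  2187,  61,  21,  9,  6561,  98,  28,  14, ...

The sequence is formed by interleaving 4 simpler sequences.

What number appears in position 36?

24

Taking every 4th term gives 4 separate tracks.
Track A: 9, 27, 81, 243, 729, 2187, 6561 — geometric, ×3 each step.
Track B: 2, 11, 13, 24, 37, 61, 98 — Fibonacci-style (each term is the sum of the two before it).
Track C: 1, 3, 6, 10, 15, 21, 28 — the triangular numbers T_1, T_2, ….
Track D: -16, -11, -6, -1, 4, 9, 14 — arithmetic, step +5.
Term 36 comes from track D (its 9th entry): 24.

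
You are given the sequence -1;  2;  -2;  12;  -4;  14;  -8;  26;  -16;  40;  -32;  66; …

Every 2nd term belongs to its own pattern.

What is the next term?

Positions 1, 3, 5, … form one subsequence and positions 2, 4, 6, … form another.
Track A: -1, -2, -4, -8, -16, -32. Geometric, ×2 each step.
Track B: 2, 12, 14, 26, 40, 66. A Fibonacci-like recurrence a_n = a_{n-1} + a_{n-2}.
The 13th slot belongs to track A; its 7th term is -64.

-64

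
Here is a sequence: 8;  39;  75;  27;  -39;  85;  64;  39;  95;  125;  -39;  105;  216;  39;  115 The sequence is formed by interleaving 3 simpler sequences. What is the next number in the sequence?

343

Read the sequence 3 terms at a time; column i is its own pattern.
Track A = 8, 27, 64, 125, 216: the cubes 2³, 3³, 4³, ….
Track B = 39, -39, 39, -39, 39: alternating ±39.
Track C = 75, 85, 95, 105, 115: arithmetic with common difference +10.
Position 16 → track A, term 6 = 343.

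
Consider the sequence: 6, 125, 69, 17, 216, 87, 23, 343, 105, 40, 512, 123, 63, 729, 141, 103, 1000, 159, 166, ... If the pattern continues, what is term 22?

269

Taking every 3rd term gives 3 separate tracks.
Subsequence A: 6, 17, 23, 40, 63, 103, 166 — a Fibonacci-like recurrence a_n = a_{n-1} + a_{n-2}.
Subsequence B: 125, 216, 343, 512, 729, 1000 — the cubes 5³, 6³, 7³, ….
Subsequence C: 69, 87, 105, 123, 141, 159 — linear: a_n = 51 + 18·n.
Position 22 falls in subsequence A as its term 8, giving 269.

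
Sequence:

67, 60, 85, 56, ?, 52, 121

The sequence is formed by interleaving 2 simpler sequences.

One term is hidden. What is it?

Odd-indexed and even-indexed terms follow separate rules.
Track A: 67, 85, ?, 121 (arithmetic, step +18).
Track B: 60, 56, 52 (arithmetic with common difference −4).
Track A's pattern makes the blank 103.

103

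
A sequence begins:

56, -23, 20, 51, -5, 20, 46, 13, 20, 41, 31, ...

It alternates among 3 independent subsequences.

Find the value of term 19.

26

Read the sequence 3 terms at a time; column i is its own pattern.
Track A: 56, 51, 46, 41. Subtracting 5 each time.
Track B: -23, -5, 13, 31. Arithmetic with common difference +18.
Track C: 20, 20, 20. The constant sequence 20.
Position 19 falls in track A as its term 7, giving 26.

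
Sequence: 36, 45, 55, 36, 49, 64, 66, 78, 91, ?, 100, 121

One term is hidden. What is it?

Reading positions in blocks of 6 reveals the pattern AAABBB — 2 tracks woven together.
Track A is 36, 45, 55, 66, 78, 91, which is the triangular numbers T_8, T_9, ….
Track B is 36, 49, 64, ?, 100, 121, which is consecutive squares n² from n = 6.
The gap is track B's term 4; the rule gives 81.

81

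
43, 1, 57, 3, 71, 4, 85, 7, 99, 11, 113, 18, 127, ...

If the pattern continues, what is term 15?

The terms cycle through 2 interleaved subsequences.
Track A: 43, 57, 71, 85, 99, 113, 127 (arithmetic with common difference +14).
Track B: 1, 3, 4, 7, 11, 18 (a Fibonacci-like recurrence a_n = a_{n-1} + a_{n-2}).
Term 15 comes from track A (its 8th entry): 141.

141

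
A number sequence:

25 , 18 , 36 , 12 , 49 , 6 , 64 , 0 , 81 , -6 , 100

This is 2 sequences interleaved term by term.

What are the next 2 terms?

The terms cycle through 2 interleaved subsequences.
Stream A is 25, 36, 49, 64, 81, 100, which is consecutive squares n² from n = 5.
Stream B is 18, 12, 6, 0, -6, which is subtracting 6 each time.
Term 12 comes from stream B (its 6th entry): -12.
The 13th slot belongs to stream A; its 7th term is 121.

-12, 121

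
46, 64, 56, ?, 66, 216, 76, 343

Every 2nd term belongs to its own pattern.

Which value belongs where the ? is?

Split by position mod 2 into 2 tracks.
Track A: 46, 56, 66, 76 (adding 10 each time).
Track B: 64, ?, 216, 343 (consecutive cubes n³ from n = 4).
The gap is track B's term 2; the rule gives 125.

125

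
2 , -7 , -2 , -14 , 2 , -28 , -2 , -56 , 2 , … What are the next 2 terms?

-112, -2

Taking every 2nd term gives 2 separate tracks.
Stream A is 2, -2, 2, -2, 2, which is the oscillation 2·(−1)^(n+1).
Stream B is -7, -14, -28, -56, which is geometric, ×2 each step.
Term 10 comes from stream B (its 5th entry): -112.
Position 11 falls in stream A as its term 6, giving -2.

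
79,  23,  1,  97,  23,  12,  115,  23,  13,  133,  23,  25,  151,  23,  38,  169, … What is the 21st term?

Taking every 3rd term gives 3 separate tracks.
Subsequence A: 79, 97, 115, 133, 151, 169 — arithmetic, step +18.
Subsequence B: 23, 23, 23, 23, 23 — the constant sequence 23.
Subsequence C: 1, 12, 13, 25, 38 — each term equals the sum of the previous two.
The 21st slot belongs to subsequence C; its 7th term is 101.

101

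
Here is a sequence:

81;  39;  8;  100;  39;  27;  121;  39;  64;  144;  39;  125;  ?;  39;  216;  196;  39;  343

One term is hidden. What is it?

Read the sequence 3 terms at a time; column i is its own pattern.
Subsequence A is 81, 100, 121, 144, ?, 196, which is perfect squares starting at 9².
Subsequence B is 39, 39, 39, 39, 39, 39, which is constant 39.
Subsequence C is 8, 27, 64, 125, 216, 343, which is the cubes 2³, 3³, 4³, ….
Subsequence A's pattern makes the blank 169.

169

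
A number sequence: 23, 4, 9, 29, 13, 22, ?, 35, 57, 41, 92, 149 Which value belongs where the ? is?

35

Positions follow the repeating pattern ABB; grouping by letter gives 2 tracks.
Track A is 23, 29, ?, 41, which is arithmetic, step +6.
Track B is 4, 9, 13, 22, 35, 57, 92, 149, which is Fibonacci-style (each term is the sum of the two before it).
Track A's pattern makes the blank 35.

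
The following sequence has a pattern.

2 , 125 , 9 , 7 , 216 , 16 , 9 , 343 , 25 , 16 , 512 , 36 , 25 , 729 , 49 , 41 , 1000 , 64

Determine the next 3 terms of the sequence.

66, 1331, 81

Taking every 3rd term gives 3 separate tracks.
Subsequence A is 2, 7, 9, 16, 25, 41, which is each term equals the sum of the previous two.
Subsequence B is 125, 216, 343, 512, 729, 1000, which is consecutive cubes n³ from n = 5.
Subsequence C is 9, 16, 25, 36, 49, 64, which is perfect squares starting at 3².
The 19th slot belongs to subsequence A; its 7th term is 66.
Term 20 comes from subsequence B (its 7th entry): 1331.
Term 21 comes from subsequence C (its 7th entry): 81.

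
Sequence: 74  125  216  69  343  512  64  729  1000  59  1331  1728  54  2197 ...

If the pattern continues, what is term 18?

4096

Positions follow the repeating pattern ABB; grouping by letter gives 2 tracks.
Stream A is 74, 69, 64, 59, 54, which is arithmetic with common difference −5.
Stream B is 125, 216, 343, 512, 729, 1000, 1331, 1728, 2197, which is consecutive cubes n³ from n = 5.
Position 18 falls in stream B as its term 12, giving 4096.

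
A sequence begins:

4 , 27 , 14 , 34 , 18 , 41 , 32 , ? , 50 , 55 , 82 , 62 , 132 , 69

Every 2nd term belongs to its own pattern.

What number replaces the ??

Odd-indexed and even-indexed terms follow separate rules.
Subsequence A = 4, 14, 18, 32, 50, 82, 132: Fibonacci-style (each term is the sum of the two before it).
Subsequence B = 27, 34, 41, ?, 55, 62, 69: linear: a_n = 20 + 7·n.
The gap is subsequence B's term 4; the rule gives 48.

48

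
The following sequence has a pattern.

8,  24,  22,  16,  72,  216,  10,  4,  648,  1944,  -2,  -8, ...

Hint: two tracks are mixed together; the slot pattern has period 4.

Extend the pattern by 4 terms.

5832, 17496, -14, -20

Reading positions in blocks of 4 reveals the pattern AABB — 2 tracks woven together.
Subsequence A: 8, 24, 72, 216, 648, 1944 (geometric with ratio 3).
Subsequence B: 22, 16, 10, 4, -2, -8 (linear: a_n = 28 − 6·n).
The 13th slot belongs to subsequence A; its 7th term is 5832.
Position 14 → subsequence A, term 8 = 17496.
The 15th slot belongs to subsequence B; its 7th term is -14.
Position 16 → subsequence B, term 8 = -20.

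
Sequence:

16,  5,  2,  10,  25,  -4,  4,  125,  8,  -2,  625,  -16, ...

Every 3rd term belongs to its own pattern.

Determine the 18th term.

-64

The terms cycle through 3 interleaved subsequences.
Track A = 16, 10, 4, -2: subtracting 6 each time.
Track B = 5, 25, 125, 625: powers 5^1, 5^2, 5^3, ….
Track C = 2, -4, 8, -16: multiplying by -2 each time.
Position 18 falls in track C as its term 6, giving -64.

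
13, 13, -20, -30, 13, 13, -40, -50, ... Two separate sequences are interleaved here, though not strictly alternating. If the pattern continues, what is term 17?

13

Reading positions in blocks of 4 reveals the pattern AABB — 2 tracks woven together.
Subsequence A: 13, 13, 13, 13 (the constant sequence 13).
Subsequence B: -20, -30, -40, -50 (linear: a_n = -10 − 10·n).
Position 17 falls in subsequence A as its term 9, giving 13.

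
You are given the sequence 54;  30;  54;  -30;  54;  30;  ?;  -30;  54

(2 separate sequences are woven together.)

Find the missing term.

The terms cycle through 2 interleaved subsequences.
Stream A: 54, 54, 54, ?, 54 (constant 54).
Stream B: 30, -30, 30, -30 (oscillating between 30 and -30).
So the missing entry in stream A is 54.

54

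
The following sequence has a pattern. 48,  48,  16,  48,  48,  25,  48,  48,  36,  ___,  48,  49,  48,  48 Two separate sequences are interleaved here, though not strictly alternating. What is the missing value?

The slot pattern repeats as AAB (period 3), so there are 2 interleaved tracks.
Track A: 48, 48, 48, 48, 48, 48, ?, 48, 48, 48. Always 48.
Track B: 16, 25, 36, 49. Perfect squares starting at 4².
Track A's pattern makes the blank 48.

48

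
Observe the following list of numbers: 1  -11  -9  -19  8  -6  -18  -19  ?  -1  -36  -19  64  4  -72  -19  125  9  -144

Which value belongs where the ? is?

The terms cycle through 4 interleaved subsequences.
Subsequence A: 1, 8, ?, 64, 125 (consecutive cubes n³ from n = 1).
Subsequence B: -11, -6, -1, 4, 9 (adding 5 each time).
Subsequence C: -9, -18, -36, -72, -144 (geometric with ratio 2).
Subsequence D: -19, -19, -19, -19 (always -19).
Filling subsequence A at index 3 by its rule yields 27.

27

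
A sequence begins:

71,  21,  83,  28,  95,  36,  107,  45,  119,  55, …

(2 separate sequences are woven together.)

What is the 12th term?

66

The terms cycle through 2 interleaved subsequences.
Track A is 71, 83, 95, 107, 119, which is arithmetic, step +12.
Track B is 21, 28, 36, 45, 55, which is triangular numbers starting at T_6.
The 12th slot belongs to track B; its 6th term is 66.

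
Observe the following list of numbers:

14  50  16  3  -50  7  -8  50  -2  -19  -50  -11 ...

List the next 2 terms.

Taking every 3rd term gives 3 separate tracks.
Stream A: 14, 3, -8, -19 — arithmetic, step −11.
Stream B: 50, -50, 50, -50 — oscillating between 50 and -50.
Stream C: 16, 7, -2, -11 — subtracting 9 each time.
Position 13 falls in stream A as its term 5, giving -30.
Position 14 falls in stream B as its term 5, giving 50.

-30, 50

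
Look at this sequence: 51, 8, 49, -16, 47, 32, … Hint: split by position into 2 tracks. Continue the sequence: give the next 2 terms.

Taking every 2nd term gives 2 separate tracks.
Track A: 51, 49, 47 — arithmetic, step −2.
Track B: 8, -16, 32 — a geometric progression (common ratio -2).
Position 7 → track A, term 4 = 45.
Term 8 comes from track B (its 4th entry): -64.

45, -64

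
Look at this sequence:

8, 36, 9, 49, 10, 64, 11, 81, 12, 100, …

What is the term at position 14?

Taking every 2nd term gives 2 separate tracks.
Track A is 8, 9, 10, 11, 12, which is adding 1 each time.
Track B is 36, 49, 64, 81, 100, which is the squares 6², 7², 8², ….
The 14th slot belongs to track B; its 7th term is 144.

144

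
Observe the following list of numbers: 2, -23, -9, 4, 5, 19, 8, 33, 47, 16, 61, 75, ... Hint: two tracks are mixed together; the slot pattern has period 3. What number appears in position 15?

103

Reading positions in blocks of 3 reveals the pattern ABB — 2 tracks woven together.
Subsequence A = 2, 4, 8, 16: multiplying by 2 each time.
Subsequence B = -23, -9, 5, 19, 33, 47, 61, 75: linear: a_n = -37 + 14·n.
Term 15 comes from subsequence B (its 10th entry): 103.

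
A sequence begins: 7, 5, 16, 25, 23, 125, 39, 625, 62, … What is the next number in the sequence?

Odd-indexed and even-indexed terms follow separate rules.
Track A: 7, 16, 23, 39, 62 (a Fibonacci-like recurrence a_n = a_{n-1} + a_{n-2}).
Track B: 5, 25, 125, 625 (successive powers of 5).
Position 10 falls in track B as its term 5, giving 3125.

3125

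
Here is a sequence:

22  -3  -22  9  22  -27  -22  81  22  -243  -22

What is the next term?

Positions 1, 3, 5, … form one subsequence and positions 2, 4, 6, … form another.
Subsequence A: 22, -22, 22, -22, 22, -22 (the oscillation 22·(−1)^(n+1)).
Subsequence B: -3, 9, -27, 81, -243 (geometric, ×-3 each step).
Position 12 falls in subsequence B as its term 6, giving 729.

729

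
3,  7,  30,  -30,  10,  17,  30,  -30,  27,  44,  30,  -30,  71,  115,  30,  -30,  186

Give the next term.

301

The slot pattern repeats as AABB (period 4), so there are 2 interleaved tracks.
Track A: 3, 7, 10, 17, 27, 44, 71, 115, 186 — Fibonacci-style (each term is the sum of the two before it).
Track B: 30, -30, 30, -30, 30, -30, 30, -30 — oscillating between 30 and -30.
Position 18 → track A, term 10 = 301.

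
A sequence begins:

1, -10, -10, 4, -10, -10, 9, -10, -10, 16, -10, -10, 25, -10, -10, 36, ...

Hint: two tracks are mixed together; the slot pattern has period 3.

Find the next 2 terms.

The slot pattern repeats as ABB (period 3), so there are 2 interleaved tracks.
Subsequence A: 1, 4, 9, 16, 25, 36 (perfect squares starting at 1²).
Subsequence B: -10, -10, -10, -10, -10, -10, -10, -10, -10, -10 (constant -10).
Position 17 → subsequence B, term 11 = -10.
Term 18 comes from subsequence B (its 12th entry): -10.

-10, -10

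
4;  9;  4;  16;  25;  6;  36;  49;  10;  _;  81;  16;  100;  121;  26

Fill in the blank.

64

Positions follow the repeating pattern AAB; grouping by letter gives 2 tracks.
Stream A: 4, 9, 16, 25, 36, 49, ?, 81, 100, 121 (perfect squares starting at 2²).
Stream B: 4, 6, 10, 16, 26 (each term equals the sum of the previous two).
The gap is stream A's term 7; the rule gives 64.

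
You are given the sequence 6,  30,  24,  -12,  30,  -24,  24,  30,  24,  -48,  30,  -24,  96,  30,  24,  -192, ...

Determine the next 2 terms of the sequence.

30, -24

Split by position mod 3 into 3 tracks.
Subsequence A = 6, -12, 24, -48, 96, -192: a geometric progression (common ratio -2).
Subsequence B = 30, 30, 30, 30, 30: constant 30.
Subsequence C = 24, -24, 24, -24, 24: the oscillation 24·(−1)^(n+1).
The 17th slot belongs to subsequence B; its 6th term is 30.
Position 18 → subsequence C, term 6 = -24.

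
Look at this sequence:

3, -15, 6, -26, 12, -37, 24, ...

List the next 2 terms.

-48, 48

Positions 1, 3, 5, … form one subsequence and positions 2, 4, 6, … form another.
Track A: 3, 6, 12, 24. Multiplying by 2 each time.
Track B: -15, -26, -37. Subtracting 11 each time.
Position 8 falls in track B as its term 4, giving -48.
Position 9 → track A, term 5 = 48.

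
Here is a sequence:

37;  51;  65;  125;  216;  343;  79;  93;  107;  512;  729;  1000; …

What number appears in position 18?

2197

Reading positions in blocks of 6 reveals the pattern AAABBB — 2 tracks woven together.
Track A: 37, 51, 65, 79, 93, 107 (arithmetic, step +14).
Track B: 125, 216, 343, 512, 729, 1000 (the cubes 5³, 6³, 7³, …).
Position 18 falls in track B as its term 9, giving 2197.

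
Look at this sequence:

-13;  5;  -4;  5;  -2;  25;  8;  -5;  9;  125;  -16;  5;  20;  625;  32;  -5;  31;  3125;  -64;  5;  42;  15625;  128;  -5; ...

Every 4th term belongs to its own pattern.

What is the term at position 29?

64

Split by position mod 4: positions 1, 5, 9, … form one track, and each other residue class forms its own.
Track A: -13, -2, 9, 20, 31, 42 — linear: a_n = -24 + 11·n.
Track B: 5, 25, 125, 625, 3125, 15625 — powers 5^1, 5^2, 5^3, ….
Track C: -4, 8, -16, 32, -64, 128 — multiplying by -2 each time.
Track D: 5, -5, 5, -5, 5, -5 — the oscillation 5·(−1)^(n+1).
Term 29 comes from track A (its 8th entry): 64.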